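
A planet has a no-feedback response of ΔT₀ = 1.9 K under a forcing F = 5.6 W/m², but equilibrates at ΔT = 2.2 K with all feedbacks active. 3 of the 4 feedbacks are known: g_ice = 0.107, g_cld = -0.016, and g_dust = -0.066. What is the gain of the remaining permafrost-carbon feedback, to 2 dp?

Amplification A = ΔT/ΔT₀ = 2.2/1.9 = 1.158.
Total gain g = 1 − 1/A = 1 − 1/1.158 = 0.1364.
Known gains sum to 0.107 − 0.016 − 0.066 = 0.025.
g_pf = 0.1364 − 0.025 = 0.11.

0.11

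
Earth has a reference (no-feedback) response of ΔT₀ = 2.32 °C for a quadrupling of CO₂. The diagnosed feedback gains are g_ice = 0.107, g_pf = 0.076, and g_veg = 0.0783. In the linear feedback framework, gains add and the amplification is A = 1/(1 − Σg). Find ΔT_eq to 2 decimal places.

Total gain g = 0.107 + 0.076 + 0.0783 = 0.2613.
Amplification A = 1/(1 − 0.2613) = 1.354.
ΔT = 2.32 × 1.354 = 3.14 °C.

3.14 °C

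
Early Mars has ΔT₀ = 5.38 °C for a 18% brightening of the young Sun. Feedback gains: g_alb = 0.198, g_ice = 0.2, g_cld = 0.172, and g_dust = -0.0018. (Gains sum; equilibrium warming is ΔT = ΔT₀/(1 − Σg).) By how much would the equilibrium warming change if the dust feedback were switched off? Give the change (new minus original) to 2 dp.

Original: g = 0.5682, ΔT = 5.38/(1−0.5682) = 12.4595 °C.
Without dust: g' = 0.57, ΔT' = 5.38/(1−0.57) = 12.5116 °C.
Change = 12.5116 − 12.4595 = 0.05 °C.

0.05 °C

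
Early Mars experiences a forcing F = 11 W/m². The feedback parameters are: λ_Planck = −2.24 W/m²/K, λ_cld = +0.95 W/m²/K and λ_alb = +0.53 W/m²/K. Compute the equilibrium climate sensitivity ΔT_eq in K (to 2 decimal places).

Net feedback parameter λ = (−2.24) + (+0.95) + (+0.53) = -0.76 W/m²/K.
ΔT = −F/λ = −11/(-0.76) = 14.47 K.

14.47 K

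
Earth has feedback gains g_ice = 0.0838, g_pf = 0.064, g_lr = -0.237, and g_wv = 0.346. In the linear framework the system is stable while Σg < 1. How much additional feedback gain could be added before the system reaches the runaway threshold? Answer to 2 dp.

Current total gain = 0.0838 + 0.064 − 0.237 + 0.346 = 0.2568.
Margin to runaway = 1 − 0.2568 = 0.74.

0.74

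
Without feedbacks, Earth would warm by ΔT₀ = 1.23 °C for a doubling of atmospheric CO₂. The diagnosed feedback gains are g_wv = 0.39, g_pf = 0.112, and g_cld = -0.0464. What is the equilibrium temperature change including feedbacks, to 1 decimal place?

Total gain g = 0.39 + 0.112 − 0.0464 = 0.4556.
Amplification A = 1/(1 − 0.4556) = 1.837.
ΔT = 1.23 × 1.837 = 2.3 °C.

2.3 °C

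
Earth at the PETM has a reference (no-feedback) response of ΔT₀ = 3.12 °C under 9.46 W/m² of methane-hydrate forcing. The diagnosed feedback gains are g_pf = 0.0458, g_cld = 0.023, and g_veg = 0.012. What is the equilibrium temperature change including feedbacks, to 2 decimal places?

Total gain g = 0.0458 + 0.023 + 0.012 = 0.0808.
Amplification A = 1/(1 − 0.0808) = 1.088.
ΔT = 3.12 × 1.088 = 3.39 °C.

3.39 °C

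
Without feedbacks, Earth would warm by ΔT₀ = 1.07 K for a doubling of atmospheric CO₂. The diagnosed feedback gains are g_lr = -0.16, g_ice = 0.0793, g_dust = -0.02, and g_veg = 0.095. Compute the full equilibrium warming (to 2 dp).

1.06 K

Total gain g = -0.16 + 0.0793 − 0.02 + 0.095 = -0.0057.
Amplification A = 1/(1 + 0.0057) = 0.9943.
ΔT = 1.07 × 0.9943 = 1.06 K.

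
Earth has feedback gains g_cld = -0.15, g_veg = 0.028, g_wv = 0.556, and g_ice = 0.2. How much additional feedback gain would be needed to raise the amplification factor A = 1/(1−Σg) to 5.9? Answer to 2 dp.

0.20

Current total gain = 0.634.
Target gain for A = 5.9: g* = 1 − 1/5.9 = 0.8305.
Additional gain needed = 0.8305 − 0.634 = 0.20.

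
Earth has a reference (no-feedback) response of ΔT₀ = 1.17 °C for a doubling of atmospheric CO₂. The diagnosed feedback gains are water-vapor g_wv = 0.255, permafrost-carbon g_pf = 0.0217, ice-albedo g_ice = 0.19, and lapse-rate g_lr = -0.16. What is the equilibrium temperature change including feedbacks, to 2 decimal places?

1.69 °C

Total gain g = 0.255 + 0.0217 + 0.19 − 0.16 = 0.3067.
Amplification A = 1/(1 − 0.3067) = 1.442.
ΔT = 1.17 × 1.442 = 1.69 °C.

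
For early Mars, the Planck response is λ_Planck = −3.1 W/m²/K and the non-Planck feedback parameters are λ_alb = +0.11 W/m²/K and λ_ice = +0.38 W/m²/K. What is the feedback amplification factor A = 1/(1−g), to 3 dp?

Convert to gains: g_alb = 0.11/3.1 = 0.03548; g_ice = 0.38/3.1 = 0.1226.
Total gain g = 0.15808.
A = 1/(1 − 0.15808) = 1.188.

1.188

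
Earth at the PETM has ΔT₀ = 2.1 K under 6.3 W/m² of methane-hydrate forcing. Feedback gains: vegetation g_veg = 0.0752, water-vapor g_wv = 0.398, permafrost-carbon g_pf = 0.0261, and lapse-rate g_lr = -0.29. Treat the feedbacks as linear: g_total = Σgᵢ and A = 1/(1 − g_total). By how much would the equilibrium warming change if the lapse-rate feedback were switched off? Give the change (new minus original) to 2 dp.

1.54 K

Original: g = 0.2093, ΔT = 2.1/(1−0.2093) = 2.6559 K.
Without lapse-rate: g' = 0.4993, ΔT' = 2.1/(1−0.4993) = 4.1941 K.
Change = 4.1941 − 2.6559 = 1.54 K.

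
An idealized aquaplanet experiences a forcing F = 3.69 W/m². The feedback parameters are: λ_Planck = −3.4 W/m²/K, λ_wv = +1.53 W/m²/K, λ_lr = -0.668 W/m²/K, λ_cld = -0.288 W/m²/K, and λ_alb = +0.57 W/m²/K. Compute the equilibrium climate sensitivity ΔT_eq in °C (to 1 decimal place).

Net feedback parameter λ = (−3.4) + (+1.53) + (-0.668) + (-0.288) + (+0.57) = -2.256 W/m²/K.
ΔT = −F/λ = −3.69/(-2.256) = 1.6 °C.

1.6 °C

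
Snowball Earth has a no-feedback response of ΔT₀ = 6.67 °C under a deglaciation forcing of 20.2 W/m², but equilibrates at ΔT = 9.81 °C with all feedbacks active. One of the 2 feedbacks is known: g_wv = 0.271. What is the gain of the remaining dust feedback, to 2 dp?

Amplification A = ΔT/ΔT₀ = 9.81/6.67 = 1.471.
Total gain g = 1 − 1/A = 1 − 1/1.471 = 0.3202.
The known gain is 0.271.
g_dust = 0.3202 − 0.271 = 0.05.

0.05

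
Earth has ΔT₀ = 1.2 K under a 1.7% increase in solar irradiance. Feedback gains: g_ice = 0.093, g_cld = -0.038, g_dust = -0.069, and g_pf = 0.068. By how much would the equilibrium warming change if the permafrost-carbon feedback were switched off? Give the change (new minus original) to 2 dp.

Original: g = 0.054, ΔT = 1.2/(1−0.054) = 1.2685 K.
Without permafrost-carbon: g' = -0.014, ΔT' = 1.2/(1+0.014) = 1.1834 K.
Change = 1.1834 − 1.2685 = -0.09 K.

-0.09 K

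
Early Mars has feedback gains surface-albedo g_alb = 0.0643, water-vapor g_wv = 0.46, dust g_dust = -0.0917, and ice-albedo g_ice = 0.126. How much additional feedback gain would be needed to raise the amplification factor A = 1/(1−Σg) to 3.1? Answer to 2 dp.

Current total gain = 0.5586.
Target gain for A = 3.1: g* = 1 − 1/3.1 = 0.6774.
Additional gain needed = 0.6774 − 0.5586 = 0.12.

0.12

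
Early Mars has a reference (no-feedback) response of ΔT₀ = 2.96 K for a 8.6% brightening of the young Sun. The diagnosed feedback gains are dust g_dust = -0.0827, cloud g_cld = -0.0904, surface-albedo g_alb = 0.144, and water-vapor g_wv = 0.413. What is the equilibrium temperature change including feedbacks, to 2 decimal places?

4.80 K

Total gain g = -0.0827 − 0.0904 + 0.144 + 0.413 = 0.3839.
Amplification A = 1/(1 − 0.3839) = 1.623.
ΔT = 2.96 × 1.623 = 4.80 K.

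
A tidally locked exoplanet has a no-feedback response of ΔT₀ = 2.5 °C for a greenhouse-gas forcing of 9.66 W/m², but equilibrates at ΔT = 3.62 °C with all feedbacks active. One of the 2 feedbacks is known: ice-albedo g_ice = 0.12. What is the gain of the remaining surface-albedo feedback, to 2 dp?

Amplification A = ΔT/ΔT₀ = 3.62/2.5 = 1.448.
Total gain g = 1 − 1/A = 1 − 1/1.448 = 0.3094.
The known gain is 0.12.
g_alb = 0.3094 − 0.12 = 0.19.

0.19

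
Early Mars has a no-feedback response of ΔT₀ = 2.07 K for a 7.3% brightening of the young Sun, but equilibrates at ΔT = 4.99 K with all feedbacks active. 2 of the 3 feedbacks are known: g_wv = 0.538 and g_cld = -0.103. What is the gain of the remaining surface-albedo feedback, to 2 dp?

0.15

Amplification A = ΔT/ΔT₀ = 4.99/2.07 = 2.411.
Total gain g = 1 − 1/A = 1 − 1/2.411 = 0.5852.
Known gains sum to 0.538 − 0.103 = 0.435.
g_alb = 0.5852 − 0.435 = 0.15.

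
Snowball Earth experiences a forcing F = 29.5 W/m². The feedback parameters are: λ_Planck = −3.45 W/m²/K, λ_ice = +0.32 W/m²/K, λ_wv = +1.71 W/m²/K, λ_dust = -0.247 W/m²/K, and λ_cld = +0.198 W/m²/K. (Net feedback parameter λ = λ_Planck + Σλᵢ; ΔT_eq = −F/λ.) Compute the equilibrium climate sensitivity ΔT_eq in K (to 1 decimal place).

Net feedback parameter λ = (−3.45) + (+0.32) + (+1.71) + (-0.247) + (+0.198) = -1.469 W/m²/K.
ΔT = −F/λ = −29.5/(-1.469) = 20.1 K.

20.1 K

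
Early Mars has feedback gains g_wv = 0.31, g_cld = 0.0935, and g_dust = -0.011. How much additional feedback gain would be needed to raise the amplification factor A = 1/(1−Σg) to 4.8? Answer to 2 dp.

0.40

Current total gain = 0.3925.
Target gain for A = 4.8: g* = 1 − 1/4.8 = 0.7917.
Additional gain needed = 0.7917 − 0.3925 = 0.40.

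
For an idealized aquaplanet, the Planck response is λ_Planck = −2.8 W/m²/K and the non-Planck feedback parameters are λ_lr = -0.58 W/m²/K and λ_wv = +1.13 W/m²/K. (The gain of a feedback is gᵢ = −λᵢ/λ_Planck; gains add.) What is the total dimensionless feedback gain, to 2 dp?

Convert to gains: g_lr = -0.58/2.8 = -0.2071; g_wv = 1.13/2.8 = 0.4036.
Total gain g = 0.1965.

0.20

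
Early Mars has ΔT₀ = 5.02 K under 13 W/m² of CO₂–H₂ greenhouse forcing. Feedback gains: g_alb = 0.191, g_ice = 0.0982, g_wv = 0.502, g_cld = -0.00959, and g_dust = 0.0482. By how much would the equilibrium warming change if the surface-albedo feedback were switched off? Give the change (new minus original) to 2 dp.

-15.60 K

Original: g = 0.82981, ΔT = 5.02/(1−0.82981) = 29.4964 K.
Without surface-albedo: g' = 0.63881, ΔT' = 5.02/(1−0.63881) = 13.8985 K.
Change = 13.8985 − 29.4964 = -15.60 K.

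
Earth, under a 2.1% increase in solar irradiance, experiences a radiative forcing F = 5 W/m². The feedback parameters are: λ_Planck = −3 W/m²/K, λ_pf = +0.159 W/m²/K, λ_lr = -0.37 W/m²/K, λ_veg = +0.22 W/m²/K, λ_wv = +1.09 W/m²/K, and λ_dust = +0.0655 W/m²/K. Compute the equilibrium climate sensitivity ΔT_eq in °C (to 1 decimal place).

Net feedback parameter λ = (−3) + (+0.159) + (-0.37) + (+0.22) + (+1.09) + (+0.0655) = -1.8355 W/m²/K.
ΔT = −F/λ = −5/(-1.8355) = 2.7 °C.

2.7 °C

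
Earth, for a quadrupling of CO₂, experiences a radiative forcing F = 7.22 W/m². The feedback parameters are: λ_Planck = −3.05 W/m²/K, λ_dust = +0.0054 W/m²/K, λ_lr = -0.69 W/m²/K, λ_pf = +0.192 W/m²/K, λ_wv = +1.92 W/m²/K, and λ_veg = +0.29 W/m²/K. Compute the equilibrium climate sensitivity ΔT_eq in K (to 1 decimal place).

Net feedback parameter λ = (−3.05) + (+0.0054) + (-0.69) + (+0.192) + (+1.92) + (+0.29) = -1.3326 W/m²/K.
ΔT = −F/λ = −7.22/(-1.3326) = 5.4 K.

5.4 K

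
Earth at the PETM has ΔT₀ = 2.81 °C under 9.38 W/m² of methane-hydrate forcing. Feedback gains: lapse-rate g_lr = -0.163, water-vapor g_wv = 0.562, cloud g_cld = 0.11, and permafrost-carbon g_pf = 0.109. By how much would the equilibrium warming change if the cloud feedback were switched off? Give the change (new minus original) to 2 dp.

Original: g = 0.618, ΔT = 2.81/(1−0.618) = 7.3560 °C.
Without cloud: g' = 0.508, ΔT' = 2.81/(1−0.508) = 5.7114 °C.
Change = 5.7114 − 7.3560 = -1.64 °C.

-1.64 °C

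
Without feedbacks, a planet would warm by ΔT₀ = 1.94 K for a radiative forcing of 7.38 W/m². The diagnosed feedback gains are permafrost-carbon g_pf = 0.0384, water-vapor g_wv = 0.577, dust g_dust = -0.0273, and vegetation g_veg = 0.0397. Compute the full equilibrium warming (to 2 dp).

Total gain g = 0.0384 + 0.577 − 0.0273 + 0.0397 = 0.6278.
Amplification A = 1/(1 − 0.6278) = 2.687.
ΔT = 1.94 × 2.687 = 5.21 K.

5.21 K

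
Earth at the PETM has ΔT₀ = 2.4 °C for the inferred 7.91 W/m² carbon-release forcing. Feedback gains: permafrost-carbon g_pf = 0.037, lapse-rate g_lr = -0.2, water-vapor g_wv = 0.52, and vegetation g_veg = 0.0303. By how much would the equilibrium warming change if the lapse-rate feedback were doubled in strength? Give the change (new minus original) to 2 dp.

-0.96 °C

Original: g = 0.3873, ΔT = 2.4/(1−0.3873) = 3.9171 °C.
With doubled lapse-rate: g' = 0.1873, ΔT' = 2.4/(1−0.1873) = 2.9531 °C.
Change = 2.9531 − 3.9171 = -0.96 °C.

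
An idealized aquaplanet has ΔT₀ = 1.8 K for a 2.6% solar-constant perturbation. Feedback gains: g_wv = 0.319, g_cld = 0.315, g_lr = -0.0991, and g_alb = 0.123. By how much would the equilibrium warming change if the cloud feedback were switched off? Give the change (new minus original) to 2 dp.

-2.52 K

Original: g = 0.6579, ΔT = 1.8/(1−0.6579) = 5.2616 K.
Without cloud: g' = 0.3429, ΔT' = 1.8/(1−0.3429) = 2.7393 K.
Change = 2.7393 − 5.2616 = -2.52 K.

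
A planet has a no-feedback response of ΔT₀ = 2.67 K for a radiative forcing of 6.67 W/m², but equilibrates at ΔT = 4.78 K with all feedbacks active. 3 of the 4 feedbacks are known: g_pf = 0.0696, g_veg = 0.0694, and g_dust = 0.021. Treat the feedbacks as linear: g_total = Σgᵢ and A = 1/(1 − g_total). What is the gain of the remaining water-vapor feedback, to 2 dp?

Amplification A = ΔT/ΔT₀ = 4.78/2.67 = 1.79.
Total gain g = 1 − 1/A = 1 − 1/1.79 = 0.4413.
Known gains sum to 0.0696 + 0.0694 + 0.021 = 0.16.
g_wv = 0.4413 − 0.16 = 0.28.

0.28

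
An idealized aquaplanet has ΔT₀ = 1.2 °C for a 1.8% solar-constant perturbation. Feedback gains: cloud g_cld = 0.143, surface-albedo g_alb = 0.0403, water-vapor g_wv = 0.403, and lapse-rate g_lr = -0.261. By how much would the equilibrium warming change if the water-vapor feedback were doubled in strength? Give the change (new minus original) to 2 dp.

2.64 °C

Original: g = 0.3253, ΔT = 1.2/(1−0.3253) = 1.7786 °C.
With doubled water-vapor: g' = 0.7283, ΔT' = 1.2/(1−0.7283) = 4.4166 °C.
Change = 4.4166 − 1.7786 = 2.64 °C.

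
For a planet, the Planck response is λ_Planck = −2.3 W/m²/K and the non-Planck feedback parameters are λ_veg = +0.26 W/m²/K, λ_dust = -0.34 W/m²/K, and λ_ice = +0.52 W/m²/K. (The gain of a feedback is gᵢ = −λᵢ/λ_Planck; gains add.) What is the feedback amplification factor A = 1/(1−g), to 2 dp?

Convert to gains: g_veg = 0.26/2.3 = 0.113; g_dust = -0.34/2.3 = -0.1478; g_ice = 0.52/2.3 = 0.2261.
Total gain g = 0.1913.
A = 1/(1 − 0.1913) = 1.24.

1.24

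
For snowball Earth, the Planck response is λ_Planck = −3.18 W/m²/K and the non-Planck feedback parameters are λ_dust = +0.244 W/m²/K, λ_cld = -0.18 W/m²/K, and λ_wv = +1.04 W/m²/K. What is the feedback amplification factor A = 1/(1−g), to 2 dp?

Convert to gains: g_dust = 0.244/3.18 = 0.07673; g_cld = -0.18/3.18 = -0.0566; g_wv = 1.04/3.18 = 0.327.
Total gain g = 0.34713.
A = 1/(1 − 0.34713) = 1.53.

1.53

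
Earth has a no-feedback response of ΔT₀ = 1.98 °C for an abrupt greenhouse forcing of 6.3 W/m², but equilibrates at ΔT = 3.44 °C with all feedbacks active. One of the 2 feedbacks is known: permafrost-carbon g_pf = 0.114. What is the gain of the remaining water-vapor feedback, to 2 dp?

Amplification A = ΔT/ΔT₀ = 3.44/1.98 = 1.737.
Total gain g = 1 − 1/A = 1 − 1/1.737 = 0.4243.
The known gain is 0.114.
g_wv = 0.4243 − 0.114 = 0.31.

0.31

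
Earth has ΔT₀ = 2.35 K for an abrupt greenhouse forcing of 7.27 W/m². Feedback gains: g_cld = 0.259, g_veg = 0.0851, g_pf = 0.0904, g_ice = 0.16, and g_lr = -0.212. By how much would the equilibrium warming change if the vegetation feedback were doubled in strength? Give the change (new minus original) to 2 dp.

0.61 K

Original: g = 0.3825, ΔT = 2.35/(1−0.3825) = 3.8057 K.
With doubled vegetation: g' = 0.4676, ΔT' = 2.35/(1−0.4676) = 4.4140 K.
Change = 4.4140 − 3.8057 = 0.61 K.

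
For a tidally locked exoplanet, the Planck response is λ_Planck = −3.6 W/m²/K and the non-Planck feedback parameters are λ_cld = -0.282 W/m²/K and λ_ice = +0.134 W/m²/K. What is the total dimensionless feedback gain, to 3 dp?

Convert to gains: g_cld = -0.282/3.6 = -0.07833; g_ice = 0.134/3.6 = 0.03722.
Total gain g = -0.04111.

-0.041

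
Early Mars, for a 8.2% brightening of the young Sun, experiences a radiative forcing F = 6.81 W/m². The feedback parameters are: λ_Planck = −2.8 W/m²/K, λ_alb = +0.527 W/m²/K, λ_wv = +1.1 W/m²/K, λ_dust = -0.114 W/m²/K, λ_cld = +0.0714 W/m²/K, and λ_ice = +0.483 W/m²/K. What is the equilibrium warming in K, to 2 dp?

9.30 K

Net feedback parameter λ = (−2.8) + (+0.527) + (+1.1) + (-0.114) + (+0.0714) + (+0.483) = -0.7326 W/m²/K.
ΔT = −F/λ = −6.81/(-0.7326) = 9.30 K.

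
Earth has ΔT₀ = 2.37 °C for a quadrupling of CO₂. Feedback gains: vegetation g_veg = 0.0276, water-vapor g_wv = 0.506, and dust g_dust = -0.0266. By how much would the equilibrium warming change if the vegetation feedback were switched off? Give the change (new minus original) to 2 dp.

-0.25 °C

Original: g = 0.507, ΔT = 2.37/(1−0.507) = 4.8073 °C.
Without vegetation: g' = 0.4794, ΔT' = 2.37/(1−0.4794) = 4.5524 °C.
Change = 4.5524 − 4.8073 = -0.25 °C.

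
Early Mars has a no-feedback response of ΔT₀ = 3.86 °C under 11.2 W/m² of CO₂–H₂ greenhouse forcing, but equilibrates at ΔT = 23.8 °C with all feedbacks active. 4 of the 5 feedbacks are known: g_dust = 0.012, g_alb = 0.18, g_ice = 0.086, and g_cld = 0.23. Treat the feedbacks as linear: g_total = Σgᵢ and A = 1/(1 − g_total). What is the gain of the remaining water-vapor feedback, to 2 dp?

Amplification A = ΔT/ΔT₀ = 23.8/3.86 = 6.166.
Total gain g = 1 − 1/A = 1 − 1/6.166 = 0.8378.
Known gains sum to 0.012 + 0.18 + 0.086 + 0.23 = 0.508.
g_wv = 0.8378 − 0.508 = 0.33.

0.33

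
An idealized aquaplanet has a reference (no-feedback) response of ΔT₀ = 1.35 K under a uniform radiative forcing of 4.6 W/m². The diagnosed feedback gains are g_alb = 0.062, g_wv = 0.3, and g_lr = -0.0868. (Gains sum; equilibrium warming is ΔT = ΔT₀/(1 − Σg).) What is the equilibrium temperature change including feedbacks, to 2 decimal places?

1.86 K

Total gain g = 0.062 + 0.3 − 0.0868 = 0.2752.
Amplification A = 1/(1 − 0.2752) = 1.38.
ΔT = 1.35 × 1.38 = 1.86 K.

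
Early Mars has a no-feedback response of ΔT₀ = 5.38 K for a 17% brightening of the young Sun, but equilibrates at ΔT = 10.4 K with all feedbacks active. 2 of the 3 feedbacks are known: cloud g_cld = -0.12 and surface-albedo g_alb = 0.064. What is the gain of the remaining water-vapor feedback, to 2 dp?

0.54

Amplification A = ΔT/ΔT₀ = 10.4/5.38 = 1.933.
Total gain g = 1 − 1/A = 1 − 1/1.933 = 0.4827.
Known gains sum to -0.12 + 0.064 = -0.056.
g_wv = 0.4827 + 0.056 = 0.54.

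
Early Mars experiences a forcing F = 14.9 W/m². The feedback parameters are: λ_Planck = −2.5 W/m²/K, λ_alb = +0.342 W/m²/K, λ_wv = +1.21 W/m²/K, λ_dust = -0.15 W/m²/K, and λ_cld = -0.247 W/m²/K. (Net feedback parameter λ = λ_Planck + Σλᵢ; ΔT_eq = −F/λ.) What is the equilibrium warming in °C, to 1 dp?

11.1 °C

Net feedback parameter λ = (−2.5) + (+0.342) + (+1.21) + (-0.15) + (-0.247) = -1.345 W/m²/K.
ΔT = −F/λ = −14.9/(-1.345) = 11.1 °C.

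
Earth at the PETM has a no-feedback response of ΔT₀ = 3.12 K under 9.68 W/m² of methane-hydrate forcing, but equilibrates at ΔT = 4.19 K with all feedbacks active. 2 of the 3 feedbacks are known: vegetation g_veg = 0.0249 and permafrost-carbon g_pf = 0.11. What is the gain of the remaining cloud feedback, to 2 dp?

0.12

Amplification A = ΔT/ΔT₀ = 4.19/3.12 = 1.343.
Total gain g = 1 − 1/A = 1 − 1/1.343 = 0.2554.
Known gains sum to 0.0249 + 0.11 = 0.1349.
g_cld = 0.2554 − 0.1349 = 0.12.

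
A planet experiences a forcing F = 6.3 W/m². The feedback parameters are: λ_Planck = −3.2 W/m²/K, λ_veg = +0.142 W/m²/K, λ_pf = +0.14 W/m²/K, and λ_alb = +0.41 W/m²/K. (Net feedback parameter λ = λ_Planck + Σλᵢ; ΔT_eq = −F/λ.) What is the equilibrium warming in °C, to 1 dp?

2.5 °C

Net feedback parameter λ = (−3.2) + (+0.142) + (+0.14) + (+0.41) = -2.508 W/m²/K.
ΔT = −F/λ = −6.3/(-2.508) = 2.5 °C.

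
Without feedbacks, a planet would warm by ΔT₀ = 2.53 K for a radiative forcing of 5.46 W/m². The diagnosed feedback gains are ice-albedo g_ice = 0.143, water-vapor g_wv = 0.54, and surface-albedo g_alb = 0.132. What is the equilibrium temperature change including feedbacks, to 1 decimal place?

13.7 K

Total gain g = 0.143 + 0.54 + 0.132 = 0.815.
Amplification A = 1/(1 − 0.815) = 5.405.
ΔT = 2.53 × 5.405 = 13.7 K.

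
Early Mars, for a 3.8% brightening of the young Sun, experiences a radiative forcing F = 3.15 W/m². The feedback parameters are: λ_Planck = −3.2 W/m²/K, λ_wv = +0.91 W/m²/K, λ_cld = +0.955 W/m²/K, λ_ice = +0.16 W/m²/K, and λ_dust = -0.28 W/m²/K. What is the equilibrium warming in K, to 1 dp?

2.2 K

Net feedback parameter λ = (−3.2) + (+0.91) + (+0.955) + (+0.16) + (-0.28) = -1.455 W/m²/K.
ΔT = −F/λ = −3.15/(-1.455) = 2.2 K.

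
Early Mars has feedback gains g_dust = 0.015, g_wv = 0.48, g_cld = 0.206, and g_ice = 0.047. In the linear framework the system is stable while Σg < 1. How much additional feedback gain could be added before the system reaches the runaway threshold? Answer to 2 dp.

Current total gain = 0.015 + 0.48 + 0.206 + 0.047 = 0.748.
Margin to runaway = 1 − 0.748 = 0.25.

0.25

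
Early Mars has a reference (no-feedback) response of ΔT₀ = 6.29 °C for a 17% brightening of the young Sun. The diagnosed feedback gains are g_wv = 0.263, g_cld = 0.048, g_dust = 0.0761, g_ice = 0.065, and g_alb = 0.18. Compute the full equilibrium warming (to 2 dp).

Total gain g = 0.263 + 0.048 + 0.0761 + 0.065 + 0.18 = 0.6321.
Amplification A = 1/(1 − 0.6321) = 2.718.
ΔT = 6.29 × 2.718 = 17.10 °C.

17.10 °C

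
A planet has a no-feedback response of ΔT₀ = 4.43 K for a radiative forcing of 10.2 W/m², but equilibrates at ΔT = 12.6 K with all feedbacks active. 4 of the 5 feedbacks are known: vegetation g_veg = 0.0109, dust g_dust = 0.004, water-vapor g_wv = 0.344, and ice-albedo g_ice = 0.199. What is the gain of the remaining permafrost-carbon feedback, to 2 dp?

0.09

Amplification A = ΔT/ΔT₀ = 12.6/4.43 = 2.844.
Total gain g = 1 − 1/A = 1 − 1/2.844 = 0.6484.
Known gains sum to 0.0109 + 0.004 + 0.344 + 0.199 = 0.5579.
g_pf = 0.6484 − 0.5579 = 0.09.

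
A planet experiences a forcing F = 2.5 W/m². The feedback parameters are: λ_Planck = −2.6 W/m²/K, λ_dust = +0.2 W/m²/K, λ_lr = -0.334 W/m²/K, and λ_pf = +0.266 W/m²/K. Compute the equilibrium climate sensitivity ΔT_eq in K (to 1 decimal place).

1.0 K

Net feedback parameter λ = (−2.6) + (+0.2) + (-0.334) + (+0.266) = -2.468 W/m²/K.
ΔT = −F/λ = −2.5/(-2.468) = 1.0 K.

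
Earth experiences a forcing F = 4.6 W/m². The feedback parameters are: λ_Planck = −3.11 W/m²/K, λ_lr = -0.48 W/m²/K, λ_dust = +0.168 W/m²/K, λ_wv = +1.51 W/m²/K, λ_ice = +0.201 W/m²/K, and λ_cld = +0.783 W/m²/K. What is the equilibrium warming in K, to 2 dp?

4.96 K

Net feedback parameter λ = (−3.11) + (-0.48) + (+0.168) + (+1.51) + (+0.201) + (+0.783) = -0.928 W/m²/K.
ΔT = −F/λ = −4.6/(-0.928) = 4.96 K.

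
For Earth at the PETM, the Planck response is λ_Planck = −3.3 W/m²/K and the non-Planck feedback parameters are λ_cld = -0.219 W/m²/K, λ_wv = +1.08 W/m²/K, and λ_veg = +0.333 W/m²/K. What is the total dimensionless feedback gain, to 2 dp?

Convert to gains: g_cld = -0.219/3.3 = -0.06636; g_wv = 1.08/3.3 = 0.3273; g_veg = 0.333/3.3 = 0.1009.
Total gain g = 0.36184.

0.36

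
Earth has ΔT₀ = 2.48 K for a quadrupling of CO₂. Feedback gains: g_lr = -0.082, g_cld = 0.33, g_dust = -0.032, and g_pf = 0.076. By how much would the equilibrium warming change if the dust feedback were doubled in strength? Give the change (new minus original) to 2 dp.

Original: g = 0.292, ΔT = 2.48/(1−0.292) = 3.5028 K.
With doubled dust: g' = 0.26, ΔT' = 2.48/(1−0.26) = 3.3514 K.
Change = 3.3514 − 3.5028 = -0.15 K.

-0.15 K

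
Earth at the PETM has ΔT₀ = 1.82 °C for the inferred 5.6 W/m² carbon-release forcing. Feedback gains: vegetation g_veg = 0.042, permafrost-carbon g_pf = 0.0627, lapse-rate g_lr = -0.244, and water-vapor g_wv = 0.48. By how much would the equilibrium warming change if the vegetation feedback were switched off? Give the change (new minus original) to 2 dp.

-0.17 °C

Original: g = 0.3407, ΔT = 1.82/(1−0.3407) = 2.7605 °C.
Without vegetation: g' = 0.2987, ΔT' = 1.82/(1−0.2987) = 2.5952 °C.
Change = 2.5952 − 2.7605 = -0.17 °C.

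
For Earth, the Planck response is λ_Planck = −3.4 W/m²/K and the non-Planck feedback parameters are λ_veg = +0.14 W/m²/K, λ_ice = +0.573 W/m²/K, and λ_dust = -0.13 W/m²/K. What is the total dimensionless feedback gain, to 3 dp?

0.171

Convert to gains: g_veg = 0.14/3.4 = 0.04118; g_ice = 0.573/3.4 = 0.1685; g_dust = -0.13/3.4 = -0.03824.
Total gain g = 0.17144.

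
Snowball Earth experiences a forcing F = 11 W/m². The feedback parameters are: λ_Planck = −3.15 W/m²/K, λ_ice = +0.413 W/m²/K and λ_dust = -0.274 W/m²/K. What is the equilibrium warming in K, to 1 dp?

Net feedback parameter λ = (−3.15) + (+0.413) + (-0.274) = -3.011 W/m²/K.
ΔT = −F/λ = −11/(-3.011) = 3.7 K.

3.7 K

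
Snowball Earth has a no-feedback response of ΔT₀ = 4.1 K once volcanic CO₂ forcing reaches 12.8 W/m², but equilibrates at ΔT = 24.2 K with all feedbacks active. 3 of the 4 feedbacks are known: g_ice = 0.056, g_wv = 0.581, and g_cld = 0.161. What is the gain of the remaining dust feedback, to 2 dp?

Amplification A = ΔT/ΔT₀ = 24.2/4.1 = 5.902.
Total gain g = 1 − 1/A = 1 − 1/5.902 = 0.8306.
Known gains sum to 0.056 + 0.581 + 0.161 = 0.798.
g_dust = 0.8306 − 0.798 = 0.03.

0.03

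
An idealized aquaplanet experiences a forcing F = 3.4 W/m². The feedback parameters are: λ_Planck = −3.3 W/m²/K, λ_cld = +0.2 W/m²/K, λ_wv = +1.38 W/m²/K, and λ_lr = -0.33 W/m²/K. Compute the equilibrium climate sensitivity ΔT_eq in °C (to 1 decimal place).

1.7 °C

Net feedback parameter λ = (−3.3) + (+0.2) + (+1.38) + (-0.33) = -2.05 W/m²/K.
ΔT = −F/λ = −3.4/(-2.05) = 1.7 °C.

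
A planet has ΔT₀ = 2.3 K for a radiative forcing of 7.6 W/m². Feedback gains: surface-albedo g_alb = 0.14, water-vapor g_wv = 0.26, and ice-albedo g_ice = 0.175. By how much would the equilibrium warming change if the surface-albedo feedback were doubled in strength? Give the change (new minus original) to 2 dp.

2.66 K

Original: g = 0.575, ΔT = 2.3/(1−0.575) = 5.4118 K.
With doubled surface-albedo: g' = 0.715, ΔT' = 2.3/(1−0.715) = 8.0702 K.
Change = 8.0702 − 5.4118 = 2.66 K.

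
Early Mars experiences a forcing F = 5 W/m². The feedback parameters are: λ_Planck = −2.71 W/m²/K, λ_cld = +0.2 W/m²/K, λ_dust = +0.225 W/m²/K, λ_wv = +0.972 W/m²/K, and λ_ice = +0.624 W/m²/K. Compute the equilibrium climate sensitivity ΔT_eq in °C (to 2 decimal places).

7.26 °C

Net feedback parameter λ = (−2.71) + (+0.2) + (+0.225) + (+0.972) + (+0.624) = -0.689 W/m²/K.
ΔT = −F/λ = −5/(-0.689) = 7.26 °C.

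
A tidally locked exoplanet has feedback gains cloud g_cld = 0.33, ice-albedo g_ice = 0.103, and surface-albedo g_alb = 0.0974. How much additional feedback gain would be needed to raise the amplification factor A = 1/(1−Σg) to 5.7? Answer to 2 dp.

Current total gain = 0.5304.
Target gain for A = 5.7: g* = 1 − 1/5.7 = 0.8246.
Additional gain needed = 0.8246 − 0.5304 = 0.29.

0.29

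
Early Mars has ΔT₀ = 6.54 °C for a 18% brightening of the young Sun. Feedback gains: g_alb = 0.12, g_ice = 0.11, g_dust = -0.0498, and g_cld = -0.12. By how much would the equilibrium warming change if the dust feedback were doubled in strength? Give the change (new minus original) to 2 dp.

-0.35 °C

Original: g = 0.0602, ΔT = 6.54/(1−0.0602) = 6.9589 °C.
With doubled dust: g' = 0.0104, ΔT' = 6.54/(1−0.0104) = 6.6087 °C.
Change = 6.6087 − 6.9589 = -0.35 °C.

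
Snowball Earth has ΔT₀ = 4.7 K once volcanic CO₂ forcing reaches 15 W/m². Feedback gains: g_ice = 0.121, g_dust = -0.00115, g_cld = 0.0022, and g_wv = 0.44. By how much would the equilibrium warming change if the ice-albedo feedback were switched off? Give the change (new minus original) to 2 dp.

Original: g = 0.56205, ΔT = 4.7/(1−0.56205) = 10.7318 K.
Without ice-albedo: g' = 0.44105, ΔT' = 4.7/(1−0.44105) = 8.4086 K.
Change = 8.4086 − 10.7318 = -2.32 K.

-2.32 K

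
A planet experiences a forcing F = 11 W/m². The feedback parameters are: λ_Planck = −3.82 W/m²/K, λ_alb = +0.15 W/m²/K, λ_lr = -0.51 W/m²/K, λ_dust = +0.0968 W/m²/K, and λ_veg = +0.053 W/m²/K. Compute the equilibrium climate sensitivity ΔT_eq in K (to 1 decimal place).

2.7 K

Net feedback parameter λ = (−3.82) + (+0.15) + (-0.51) + (+0.0968) + (+0.053) = -4.0302 W/m²/K.
ΔT = −F/λ = −11/(-4.0302) = 2.7 K.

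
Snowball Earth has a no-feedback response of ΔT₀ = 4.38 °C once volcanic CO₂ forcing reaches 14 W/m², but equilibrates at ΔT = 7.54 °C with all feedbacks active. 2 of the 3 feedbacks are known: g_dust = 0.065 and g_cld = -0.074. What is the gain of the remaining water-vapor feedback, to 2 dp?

0.43

Amplification A = ΔT/ΔT₀ = 7.54/4.38 = 1.721.
Total gain g = 1 − 1/A = 1 − 1/1.721 = 0.4189.
Known gains sum to 0.065 − 0.074 = -0.009.
g_wv = 0.4189 + 0.009 = 0.43.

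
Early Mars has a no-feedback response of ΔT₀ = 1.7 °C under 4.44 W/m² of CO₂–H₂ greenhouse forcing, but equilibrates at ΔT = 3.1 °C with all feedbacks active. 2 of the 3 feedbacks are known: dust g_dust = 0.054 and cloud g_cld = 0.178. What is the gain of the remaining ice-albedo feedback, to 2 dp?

Amplification A = ΔT/ΔT₀ = 3.1/1.7 = 1.824.
Total gain g = 1 − 1/A = 1 − 1/1.824 = 0.4518.
Known gains sum to 0.054 + 0.178 = 0.232.
g_ice = 0.4518 − 0.232 = 0.22.

0.22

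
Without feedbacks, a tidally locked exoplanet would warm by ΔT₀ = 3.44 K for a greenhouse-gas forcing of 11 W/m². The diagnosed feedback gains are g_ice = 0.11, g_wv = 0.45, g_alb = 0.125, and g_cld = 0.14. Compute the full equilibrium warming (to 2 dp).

19.66 K

Total gain g = 0.11 + 0.45 + 0.125 + 0.14 = 0.825.
Amplification A = 1/(1 − 0.825) = 5.714.
ΔT = 3.44 × 5.714 = 19.66 K.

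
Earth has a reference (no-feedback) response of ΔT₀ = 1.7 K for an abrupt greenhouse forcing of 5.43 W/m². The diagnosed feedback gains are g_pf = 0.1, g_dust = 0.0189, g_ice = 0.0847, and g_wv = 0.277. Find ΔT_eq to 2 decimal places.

3.27 K

Total gain g = 0.1 + 0.0189 + 0.0847 + 0.277 = 0.4806.
Amplification A = 1/(1 − 0.4806) = 1.925.
ΔT = 1.7 × 1.925 = 3.27 K.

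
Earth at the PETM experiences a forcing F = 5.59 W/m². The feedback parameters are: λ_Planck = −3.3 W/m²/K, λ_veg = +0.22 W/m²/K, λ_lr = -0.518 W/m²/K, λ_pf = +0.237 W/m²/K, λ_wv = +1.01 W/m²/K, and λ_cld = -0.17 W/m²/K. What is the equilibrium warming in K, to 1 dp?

2.2 K

Net feedback parameter λ = (−3.3) + (+0.22) + (-0.518) + (+0.237) + (+1.01) + (-0.17) = -2.521 W/m²/K.
ΔT = −F/λ = −5.59/(-2.521) = 2.2 K.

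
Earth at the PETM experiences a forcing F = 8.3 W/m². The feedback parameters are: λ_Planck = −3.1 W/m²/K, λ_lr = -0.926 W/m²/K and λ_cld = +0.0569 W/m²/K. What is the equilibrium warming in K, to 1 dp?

Net feedback parameter λ = (−3.1) + (-0.926) + (+0.0569) = -3.9691 W/m²/K.
ΔT = −F/λ = −8.3/(-3.9691) = 2.1 K.

2.1 K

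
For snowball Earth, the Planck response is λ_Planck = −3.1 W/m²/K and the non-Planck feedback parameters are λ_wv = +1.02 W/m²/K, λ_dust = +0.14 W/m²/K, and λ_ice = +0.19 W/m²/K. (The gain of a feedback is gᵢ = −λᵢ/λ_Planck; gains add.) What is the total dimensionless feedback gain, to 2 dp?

Convert to gains: g_wv = 1.02/3.1 = 0.329; g_dust = 0.14/3.1 = 0.04516; g_ice = 0.19/3.1 = 0.06129.
Total gain g = 0.43545.

0.44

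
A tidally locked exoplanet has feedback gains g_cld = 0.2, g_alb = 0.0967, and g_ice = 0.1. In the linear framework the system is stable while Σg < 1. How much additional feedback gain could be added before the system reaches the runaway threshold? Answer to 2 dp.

0.60

Current total gain = 0.2 + 0.0967 + 0.1 = 0.3967.
Margin to runaway = 1 − 0.3967 = 0.60.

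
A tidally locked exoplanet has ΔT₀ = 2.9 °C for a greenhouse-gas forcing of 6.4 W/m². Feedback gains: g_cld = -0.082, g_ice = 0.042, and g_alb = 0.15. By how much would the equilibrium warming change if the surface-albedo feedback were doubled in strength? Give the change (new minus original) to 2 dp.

Original: g = 0.11, ΔT = 2.9/(1−0.11) = 3.2584 °C.
With doubled surface-albedo: g' = 0.26, ΔT' = 2.9/(1−0.26) = 3.9189 °C.
Change = 3.9189 − 3.2584 = 0.66 °C.

0.66 °C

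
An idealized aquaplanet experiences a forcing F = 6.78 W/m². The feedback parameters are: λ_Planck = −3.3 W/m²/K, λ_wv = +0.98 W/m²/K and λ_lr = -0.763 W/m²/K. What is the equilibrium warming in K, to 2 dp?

Net feedback parameter λ = (−3.3) + (+0.98) + (-0.763) = -3.083 W/m²/K.
ΔT = −F/λ = −6.78/(-3.083) = 2.20 K.

2.20 K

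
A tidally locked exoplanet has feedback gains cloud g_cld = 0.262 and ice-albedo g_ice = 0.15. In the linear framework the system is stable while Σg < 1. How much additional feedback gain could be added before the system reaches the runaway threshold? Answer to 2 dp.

0.59

Current total gain = 0.262 + 0.15 = 0.412.
Margin to runaway = 1 − 0.412 = 0.59.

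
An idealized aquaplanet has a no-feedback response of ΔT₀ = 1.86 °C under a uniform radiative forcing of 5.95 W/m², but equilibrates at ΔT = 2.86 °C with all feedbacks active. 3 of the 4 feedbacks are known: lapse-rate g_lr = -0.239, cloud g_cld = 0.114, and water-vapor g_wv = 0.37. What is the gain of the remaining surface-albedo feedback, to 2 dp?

0.10

Amplification A = ΔT/ΔT₀ = 2.86/1.86 = 1.538.
Total gain g = 1 − 1/A = 1 − 1/1.538 = 0.3498.
Known gains sum to -0.239 + 0.114 + 0.37 = 0.245.
g_alb = 0.3498 − 0.245 = 0.10.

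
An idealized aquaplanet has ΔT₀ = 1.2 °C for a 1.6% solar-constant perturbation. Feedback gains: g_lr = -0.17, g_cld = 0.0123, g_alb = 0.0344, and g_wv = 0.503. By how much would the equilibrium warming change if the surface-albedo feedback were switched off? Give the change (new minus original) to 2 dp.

-0.10 °C

Original: g = 0.3797, ΔT = 1.2/(1−0.3797) = 1.9345 °C.
Without surface-albedo: g' = 0.3453, ΔT' = 1.2/(1−0.3453) = 1.8329 °C.
Change = 1.8329 − 1.9345 = -0.10 °C.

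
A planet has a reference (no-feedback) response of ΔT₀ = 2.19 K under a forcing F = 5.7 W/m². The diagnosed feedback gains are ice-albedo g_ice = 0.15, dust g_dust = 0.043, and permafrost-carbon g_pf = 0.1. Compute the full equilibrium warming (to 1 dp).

Total gain g = 0.15 + 0.043 + 0.1 = 0.293.
Amplification A = 1/(1 − 0.293) = 1.414.
ΔT = 2.19 × 1.414 = 3.1 K.

3.1 K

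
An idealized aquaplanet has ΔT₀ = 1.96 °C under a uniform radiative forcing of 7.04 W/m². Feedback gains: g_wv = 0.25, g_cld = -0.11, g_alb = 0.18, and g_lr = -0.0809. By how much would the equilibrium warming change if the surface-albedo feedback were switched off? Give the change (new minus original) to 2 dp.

Original: g = 0.2391, ΔT = 1.96/(1−0.2391) = 2.5759 °C.
Without surface-albedo: g' = 0.0591, ΔT' = 1.96/(1−0.0591) = 2.0831 °C.
Change = 2.0831 − 2.5759 = -0.49 °C.

-0.49 °C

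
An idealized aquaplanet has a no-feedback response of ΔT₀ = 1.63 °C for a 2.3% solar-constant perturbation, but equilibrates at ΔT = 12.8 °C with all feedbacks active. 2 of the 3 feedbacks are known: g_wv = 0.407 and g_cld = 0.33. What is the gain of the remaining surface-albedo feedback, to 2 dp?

Amplification A = ΔT/ΔT₀ = 12.8/1.63 = 7.853.
Total gain g = 1 − 1/A = 1 − 1/7.853 = 0.8727.
Known gains sum to 0.407 + 0.33 = 0.737.
g_alb = 0.8727 − 0.737 = 0.14.

0.14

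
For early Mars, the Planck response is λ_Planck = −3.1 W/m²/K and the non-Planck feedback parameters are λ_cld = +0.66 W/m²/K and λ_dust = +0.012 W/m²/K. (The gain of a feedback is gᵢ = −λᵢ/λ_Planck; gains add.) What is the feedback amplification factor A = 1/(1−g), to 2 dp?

1.28

Convert to gains: g_cld = 0.66/3.1 = 0.2129; g_dust = 0.012/3.1 = 0.003871.
Total gain g = 0.216771.
A = 1/(1 − 0.216771) = 1.28.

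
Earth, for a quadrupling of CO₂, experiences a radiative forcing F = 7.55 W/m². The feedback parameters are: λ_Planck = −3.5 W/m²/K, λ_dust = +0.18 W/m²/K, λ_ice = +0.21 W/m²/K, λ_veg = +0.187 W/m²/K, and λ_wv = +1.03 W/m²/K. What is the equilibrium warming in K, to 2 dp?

Net feedback parameter λ = (−3.5) + (+0.18) + (+0.21) + (+0.187) + (+1.03) = -1.893 W/m²/K.
ΔT = −F/λ = −7.55/(-1.893) = 3.99 K.

3.99 K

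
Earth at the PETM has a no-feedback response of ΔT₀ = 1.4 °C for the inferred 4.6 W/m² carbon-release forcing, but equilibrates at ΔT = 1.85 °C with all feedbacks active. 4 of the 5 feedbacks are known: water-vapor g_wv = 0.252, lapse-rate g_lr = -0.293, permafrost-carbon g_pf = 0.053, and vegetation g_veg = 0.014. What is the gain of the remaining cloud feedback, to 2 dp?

0.22

Amplification A = ΔT/ΔT₀ = 1.85/1.4 = 1.321.
Total gain g = 1 − 1/A = 1 − 1/1.321 = 0.243.
Known gains sum to 0.252 − 0.293 + 0.053 + 0.014 = 0.026.
g_cld = 0.243 − 0.026 = 0.22.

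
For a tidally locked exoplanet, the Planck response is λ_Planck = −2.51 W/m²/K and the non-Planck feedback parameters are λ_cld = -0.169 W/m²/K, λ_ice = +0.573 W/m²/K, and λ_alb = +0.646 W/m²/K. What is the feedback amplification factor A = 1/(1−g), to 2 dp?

1.72

Convert to gains: g_cld = -0.169/2.51 = -0.06733; g_ice = 0.573/2.51 = 0.2283; g_alb = 0.646/2.51 = 0.2574.
Total gain g = 0.41837.
A = 1/(1 − 0.41837) = 1.72.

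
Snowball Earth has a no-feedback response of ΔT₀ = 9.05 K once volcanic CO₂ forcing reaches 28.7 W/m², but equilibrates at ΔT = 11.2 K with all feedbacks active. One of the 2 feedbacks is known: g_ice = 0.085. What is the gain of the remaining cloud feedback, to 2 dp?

0.11

Amplification A = ΔT/ΔT₀ = 11.2/9.05 = 1.238.
Total gain g = 1 − 1/A = 1 − 1/1.238 = 0.1922.
The known gain is 0.085.
g_cld = 0.1922 − 0.085 = 0.11.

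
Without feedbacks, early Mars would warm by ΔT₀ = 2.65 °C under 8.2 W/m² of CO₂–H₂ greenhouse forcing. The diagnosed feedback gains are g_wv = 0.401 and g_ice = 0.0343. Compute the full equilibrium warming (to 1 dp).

Total gain g = 0.401 + 0.0343 = 0.4353.
Amplification A = 1/(1 − 0.4353) = 1.771.
ΔT = 2.65 × 1.771 = 4.7 °C.

4.7 °C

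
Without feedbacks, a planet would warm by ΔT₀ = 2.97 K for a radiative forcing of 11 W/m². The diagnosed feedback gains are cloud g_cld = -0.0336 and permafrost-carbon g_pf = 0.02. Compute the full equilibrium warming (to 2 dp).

2.93 K

Total gain g = -0.0336 + 0.02 = -0.0136.
Amplification A = 1/(1 + 0.0136) = 0.9866.
ΔT = 2.97 × 0.9866 = 2.93 K.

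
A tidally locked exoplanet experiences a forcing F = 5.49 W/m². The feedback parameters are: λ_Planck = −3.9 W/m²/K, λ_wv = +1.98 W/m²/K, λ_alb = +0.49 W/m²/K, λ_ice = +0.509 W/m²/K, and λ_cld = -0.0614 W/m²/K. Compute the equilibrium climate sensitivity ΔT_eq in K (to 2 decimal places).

5.59 K

Net feedback parameter λ = (−3.9) + (+1.98) + (+0.49) + (+0.509) + (-0.0614) = -0.9824 W/m²/K.
ΔT = −F/λ = −5.49/(-0.9824) = 5.59 K.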